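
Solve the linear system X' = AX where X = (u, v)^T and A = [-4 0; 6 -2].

Coefficient matrix A = [[-4, 0], [6, -2]].
Characteristic polynomial det(A - λI) = λ^2 + 6λ + 8 = 0.
Eigenvalues λ = -2, -4.
For λ=-2: (A-λI) row 1 is [-2, 0], so an eigenvector is (0, 1).
For λ=-4: (A-λI) row 2 is [6, 2], so an eigenvector is (1, -3).
General solution: K_1e^(-2t)(0,1) + K_2e^(-4t)(1,-3).

u(t) = K_2e^(-4t), v(t) = K_1e^(-2t) - 3K_2e^(-4t)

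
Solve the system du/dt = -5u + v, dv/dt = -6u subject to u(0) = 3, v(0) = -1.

u(t) = -7e^(-2t) + 10e^(-3t), v(t) = -21e^(-2t) + 20e^(-3t)

Coefficient matrix A = [[-5, 1], [-6, 0]].
Characteristic polynomial det(A - λI) = λ^2 + 5λ + 6 = 0.
Eigenvalues λ = -3, -2.
For λ=-3: (A-λI) row 1 is [-2, 1], so an eigenvector is (-1, -2).
For λ=-2: (A-λI) row 1 is [-3, 1], so an eigenvector is (1, 3).
General solution: c_1e^(-3t)(-1,-2) + c_2e^(-2t)(1,3).
Applying u(0)=3, v(0)=-1 gives c_1=-10, c_2=-7.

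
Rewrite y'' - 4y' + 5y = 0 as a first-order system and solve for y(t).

y(t) = c_1e^(2t)cos(t) + c_2e^(2t)sin(t)

Let x_1 = y, x_2 = y'. Then x_1' = x_2 and x_2' = -5x_1 + 4x_2.
A = [[0,1],[-5,4]]; det(A-λI) = λ^2 - 4λ + 5.
Eigenvalues λ = 2 ± i.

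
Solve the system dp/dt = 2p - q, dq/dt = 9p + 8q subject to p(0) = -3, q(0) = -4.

p(t) = 13te^(5t) - 3e^(5t), q(t) = -39te^(5t) - 4e^(5t)

Coefficient matrix A = [[2, -1], [9, 8]].
Characteristic polynomial det(A - λI) = λ^2 - 10λ + 25 = 0.
Single eigenvalue λ = 5 with algebraic multiplicity 2.
Eigenvector v = (-1,3); generalized eigenvector w with (A-λI)w=v is (0,1).
General solution: e^(5t)[c_1·v + c_2·(t·v + w)].
Applying p(0)=-3, q(0)=-4 gives c_1=3, c_2=-13.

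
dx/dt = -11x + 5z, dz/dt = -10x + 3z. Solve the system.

x(t) = 2K_1e^(-4t)sin(t) - K_1e^(-4t)cos(t) - K_2e^(-4t)sin(t) - 2K_2e^(-4t)cos(t), z(t) = 3K_1e^(-4t)sin(t) - K_1e^(-4t)cos(t) - K_2e^(-4t)sin(t) - 3K_2e^(-4t)cos(t)

Coefficient matrix A = [[-11, 5], [-10, 3]].
Characteristic polynomial det(A - λI) = λ^2 + 8λ + 17 = 0.
Eigenvalues λ = -4 ± i (complex conjugate pair).
For λ=-4+i: an eigenvector is (-1,-1) - i(2,3) = (-1 - 2i, -1 - 3i).
A real fundamental pair from Re and Im of e^((-4+i)t)v: X_1 = e^(-4t)(cos(t)·(-1,-1) + sin(t)·(2,3)), X_2 = e^(-4t)(sin(t)·(-1,-1) - cos(t)·(2,3)).
General solution: K_1X_1 + K_2X_2.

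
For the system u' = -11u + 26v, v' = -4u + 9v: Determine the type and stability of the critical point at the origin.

stable spiral

A = [[-11,26],[-4,9]]; det(A-λI) = λ^2 + 2λ + 5.
λ = -1 ± 2i: negative real part.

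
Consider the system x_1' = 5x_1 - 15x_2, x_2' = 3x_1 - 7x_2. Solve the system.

Coefficient matrix A = [[5, -15], [3, -7]].
Characteristic polynomial det(A - λI) = λ^2 + 2λ + 10 = 0.
Eigenvalues λ = -1 ± 3i (complex conjugate pair).
For λ=-1+3i: an eigenvector is (2,1) - i(-1,0) = (2 + i, 1).
A real fundamental pair from Re and Im of e^((-1+3i)t)v: X_1 = e^(-t)(cos(3t)·(2,1) + sin(3t)·(-1,0)), X_2 = e^(-t)(sin(3t)·(2,1) - cos(3t)·(-1,0)).
General solution: c_1X_1 + c_2X_2.

x_1(t) = -c_1e^(-t)sin(3t) + 2c_1e^(-t)cos(3t) + 2c_2e^(-t)sin(3t) + c_2e^(-t)cos(3t), x_2(t) = c_1e^(-t)cos(3t) + c_2e^(-t)sin(3t)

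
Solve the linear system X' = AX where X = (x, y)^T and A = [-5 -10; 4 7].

Coefficient matrix A = [[-5, -10], [4, 7]].
Characteristic polynomial det(A - λI) = λ^2 - 2λ + 5 = 0.
Eigenvalues λ = 1 ± 2i (complex conjugate pair).
For λ=1+2i: an eigenvector is (2,-1) - i(-1,1) = (2 + i, -1 - i).
A real fundamental pair from Re and Im of e^((1+2i)t)v: X_1 = e^(t)(cos(2t)·(2,-1) + sin(2t)·(-1,1)), X_2 = e^(t)(sin(2t)·(2,-1) - cos(2t)·(-1,1)).
General solution: K_1X_1 + K_2X_2.

x(t) = -K_1e^(t)sin(2t) + 2K_1e^(t)cos(2t) + 2K_2e^(t)sin(2t) + K_2e^(t)cos(2t), y(t) = K_1e^(t)sin(2t) - K_1e^(t)cos(2t) - K_2e^(t)sin(2t) - K_2e^(t)cos(2t)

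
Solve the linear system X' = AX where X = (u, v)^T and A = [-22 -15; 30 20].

Coefficient matrix A = [[-22, -15], [30, 20]].
Characteristic polynomial det(A - λI) = λ^2 + 2λ + 10 = 0.
Eigenvalues λ = -1 ± 3i (complex conjugate pair).
For λ=-1+3i: an eigenvector is (-2,3) - i(-1,1) = (-2 + i, 3 - i).
A real fundamental pair from Re and Im of e^((-1+3i)t)v: X_1 = e^(-t)(cos(3t)·(-2,3) + sin(3t)·(-1,1)), X_2 = e^(-t)(sin(3t)·(-2,3) - cos(3t)·(-1,1)).
General solution: c_1X_1 + c_2X_2.

u(t) = -c_1e^(-t)sin(3t) - 2c_1e^(-t)cos(3t) - 2c_2e^(-t)sin(3t) + c_2e^(-t)cos(3t), v(t) = c_1e^(-t)sin(3t) + 3c_1e^(-t)cos(3t) + 3c_2e^(-t)sin(3t) - c_2e^(-t)cos(3t)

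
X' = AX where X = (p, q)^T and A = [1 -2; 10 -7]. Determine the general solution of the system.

Coefficient matrix A = [[1, -2], [10, -7]].
Characteristic polynomial det(A - λI) = λ^2 + 6λ + 13 = 0.
Eigenvalues λ = -3 ± 2i (complex conjugate pair).
For λ=-3+2i: an eigenvector is (0,-1) - i(1,2) = (0 - i, -1 - 2i).
A real fundamental pair from Re and Im of e^((-3+2i)t)v: X_1 = e^(-3t)(cos(2t)·(0,-1) + sin(2t)·(1,2)), X_2 = e^(-3t)(sin(2t)·(0,-1) - cos(2t)·(1,2)).
General solution: c_1X_1 + c_2X_2.

p(t) = c_1e^(-3t)sin(2t) - c_2e^(-3t)cos(2t), q(t) = 2c_1e^(-3t)sin(2t) - c_1e^(-3t)cos(2t) - c_2e^(-3t)sin(2t) - 2c_2e^(-3t)cos(2t)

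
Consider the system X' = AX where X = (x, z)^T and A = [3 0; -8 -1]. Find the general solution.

x(t) = -c_2e^(3t), z(t) = -c_1e^(-t) + 2c_2e^(3t)

Coefficient matrix A = [[3, 0], [-8, -1]].
Characteristic polynomial det(A - λI) = λ^2 - 2λ - 3 = 0.
Eigenvalues λ = -1, 3.
For λ=-1: (A-λI) row 1 is [4, 0], so an eigenvector is (0, -1).
For λ=3: (A-λI) row 2 is [-8, -4], so an eigenvector is (-1, 2).
General solution: c_1e^(-t)(0,-1) + c_2e^(3t)(-1,2).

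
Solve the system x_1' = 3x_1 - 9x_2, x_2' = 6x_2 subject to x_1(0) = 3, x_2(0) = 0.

Coefficient matrix A = [[3, -9], [0, 6]].
Characteristic polynomial det(A - λI) = λ^2 - 9λ + 18 = 0.
Eigenvalues λ = 3, 6.
For λ=3: (A-λI) row 1 is [0, -9], so an eigenvector is (-1, 0).
For λ=6: (A-λI) row 1 is [-3, -9], so an eigenvector is (3, -1).
General solution: K_1e^(3t)(-1,0) + K_2e^(6t)(3,-1).
Applying x_1(0)=3, x_2(0)=0 gives K_1=-3, K_2=0.

x_1(t) = 3e^(3t), x_2(t) = 0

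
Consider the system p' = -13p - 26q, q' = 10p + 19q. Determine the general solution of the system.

Coefficient matrix A = [[-13, -26], [10, 19]].
Characteristic polynomial det(A - λI) = λ^2 - 6λ + 13 = 0.
Eigenvalues λ = 3 ± 2i (complex conjugate pair).
For λ=3+2i: an eigenvector is (-2,1) - i(3,-2) = (-2 - 3i, 1 + 2i).
A real fundamental pair from Re and Im of e^((3+2i)t)v: X_1 = e^(3t)(cos(2t)·(-2,1) + sin(2t)·(3,-2)), X_2 = e^(3t)(sin(2t)·(-2,1) - cos(2t)·(3,-2)).
General solution: c_1X_1 + c_2X_2.

p(t) = 3c_1e^(3t)sin(2t) - 2c_1e^(3t)cos(2t) - 2c_2e^(3t)sin(2t) - 3c_2e^(3t)cos(2t), q(t) = -2c_1e^(3t)sin(2t) + c_1e^(3t)cos(2t) + c_2e^(3t)sin(2t) + 2c_2e^(3t)cos(2t)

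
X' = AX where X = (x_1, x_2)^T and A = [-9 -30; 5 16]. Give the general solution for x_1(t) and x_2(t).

x_1(t) = -2K_1e^(6t) - 3K_2e^(t), x_2(t) = K_1e^(6t) + K_2e^(t)

Coefficient matrix A = [[-9, -30], [5, 16]].
Characteristic polynomial det(A - λI) = λ^2 - 7λ + 6 = 0.
Eigenvalues λ = 6, 1.
For λ=6: (A-λI) row 1 is [-15, -30], so an eigenvector is (-2, 1).
For λ=1: (A-λI) row 1 is [-10, -30], so an eigenvector is (-3, 1).
General solution: K_1e^(6t)(-2,1) + K_2e^(t)(-3,1).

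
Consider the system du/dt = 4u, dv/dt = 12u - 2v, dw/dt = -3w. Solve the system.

u(t) = C_1e^(4t), v(t) = 2C_1e^(4t) + C_2e^(-2t), w(t) = C_3e^(-3t)

Coefficient matrix A = [[4, 0, 0], [12, -2, 0], [0, 0, -3]].
det(A - λI) = 0 gives eigenvalues λ = 4, -2, -3.
For λ=4: eigenvector (1,2,0).
For λ=-2: eigenvector (0,1,0).
For λ=-3: eigenvector (0,0,1).
General solution: C_1e^(4t)(1,2,0) + C_2e^(-2t)(0,1,0) + C_3e^(-3t)(0,0,1).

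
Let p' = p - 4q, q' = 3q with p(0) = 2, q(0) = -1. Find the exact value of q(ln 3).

A = [[1,-4],[0,3]]; eigenvalues λ = 1, 3.
Eigenvectors: (1,0) for λ=1, (2,-1) for λ=3.
From the initial condition, c_1 = 0, c_2 = 1.
q(ln 3) = (0)(3^1)(0) + (1)(3^3)(-1) = -27.

-27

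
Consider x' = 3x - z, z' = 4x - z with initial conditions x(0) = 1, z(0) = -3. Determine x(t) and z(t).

x(t) = 5te^(t) + e^(t), z(t) = 10te^(t) - 3e^(t)

Coefficient matrix A = [[3, -1], [4, -1]].
Characteristic polynomial det(A - λI) = λ^2 - 2λ + 1 = 0.
Single eigenvalue λ = 1 with algebraic multiplicity 2.
Eigenvector v = (-1,-2); generalized eigenvector w with (A-λI)w=v is (0,1).
General solution: e^(t)[c_1·v + c_2·(t·v + w)].
Applying x(0)=1, z(0)=-3 gives c_1=-1, c_2=-5.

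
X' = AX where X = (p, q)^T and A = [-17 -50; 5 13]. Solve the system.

p(t) = -K_1e^(-2t)sin(5t) - 3K_1e^(-2t)cos(5t) - 3K_2e^(-2t)sin(5t) + K_2e^(-2t)cos(5t), q(t) = K_1e^(-2t)cos(5t) + K_2e^(-2t)sin(5t)

Coefficient matrix A = [[-17, -50], [5, 13]].
Characteristic polynomial det(A - λI) = λ^2 + 4λ + 29 = 0.
Eigenvalues λ = -2 ± 5i (complex conjugate pair).
For λ=-2+5i: an eigenvector is (-3,1) - i(-1,0) = (-3 + i, 1).
A real fundamental pair from Re and Im of e^((-2+5i)t)v: X_1 = e^(-2t)(cos(5t)·(-3,1) + sin(5t)·(-1,0)), X_2 = e^(-2t)(sin(5t)·(-3,1) - cos(5t)·(-1,0)).
General solution: K_1X_1 + K_2X_2.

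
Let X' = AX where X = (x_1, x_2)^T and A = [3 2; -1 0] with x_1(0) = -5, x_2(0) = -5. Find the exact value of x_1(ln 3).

A = [[3,2],[-1,0]]; eigenvalues λ = 2, 1.
Eigenvectors: (-2,1) for λ=2, (-1,1) for λ=1.
From the initial condition, c_1 = 10, c_2 = -15.
x_1(ln 3) = (10)(3^2)(-2) + (-15)(3^1)(-1) = -135.

-135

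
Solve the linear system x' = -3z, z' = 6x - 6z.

x(t) = -C_1e^(-3t)sin(3t) + C_2e^(-3t)cos(3t), z(t) = -C_1e^(-3t)sin(3t) + C_1e^(-3t)cos(3t) + C_2e^(-3t)sin(3t) + C_2e^(-3t)cos(3t)

Coefficient matrix A = [[0, -3], [6, -6]].
Characteristic polynomial det(A - λI) = λ^2 + 6λ + 18 = 0.
Eigenvalues λ = -3 ± 3i (complex conjugate pair).
For λ=-3+3i: an eigenvector is (0,1) - i(-1,-1) = (0 + i, 1 + i).
A real fundamental pair from Re and Im of e^((-3+3i)t)v: X_1 = e^(-3t)(cos(3t)·(0,1) + sin(3t)·(-1,-1)), X_2 = e^(-3t)(sin(3t)·(0,1) - cos(3t)·(-1,-1)).
General solution: C_1X_1 + C_2X_2.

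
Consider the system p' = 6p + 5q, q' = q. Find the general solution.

Coefficient matrix A = [[6, 5], [0, 1]].
Characteristic polynomial det(A - λI) = λ^2 - 7λ + 6 = 0.
Eigenvalues λ = 6, 1.
For λ=6: (A-λI) row 1 is [0, 5], so an eigenvector is (-1, 0).
For λ=1: (A-λI) row 1 is [5, 5], so an eigenvector is (1, -1).
General solution: K_1e^(6t)(-1,0) + K_2e^(t)(1,-1).

p(t) = -K_1e^(6t) + K_2e^(t), q(t) = -K_2e^(t)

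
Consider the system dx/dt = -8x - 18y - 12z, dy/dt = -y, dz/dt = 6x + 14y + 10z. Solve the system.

Coefficient matrix A = [[-8, -18, -12], [0, -1, 0], [6, 14, 10]].
det(A - λI) = 0 gives eigenvalues λ = 4, -1, -2.
For λ=4: eigenvector (1,0,-1).
For λ=-1: eigenvector (-6,1,2).
For λ=-2: eigenvector (2,0,-1).
General solution: c_1e^(4t)(1,0,-1) + c_2e^(-t)(-6,1,2) + c_3e^(-2t)(2,0,-1).

x(t) = c_1e^(4t) - 6c_2e^(-t) + 2c_3e^(-2t), y(t) = c_2e^(-t), z(t) = -c_1e^(4t) + 2c_2e^(-t) - c_3e^(-2t)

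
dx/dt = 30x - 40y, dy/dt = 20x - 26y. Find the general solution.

Coefficient matrix A = [[30, -40], [20, -26]].
Characteristic polynomial det(A - λI) = λ^2 - 4λ + 20 = 0.
Eigenvalues λ = 2 ± 4i (complex conjugate pair).
For λ=2+4i: an eigenvector is (3,2) - i(1,1) = (3 - i, 2 - i).
A real fundamental pair from Re and Im of e^((2+4i)t)v: X_1 = e^(2t)(cos(4t)·(3,2) + sin(4t)·(1,1)), X_2 = e^(2t)(sin(4t)·(3,2) - cos(4t)·(1,1)).
General solution: K_1X_1 + K_2X_2.

x(t) = K_1e^(2t)sin(4t) + 3K_1e^(2t)cos(4t) + 3K_2e^(2t)sin(4t) - K_2e^(2t)cos(4t), y(t) = K_1e^(2t)sin(4t) + 2K_1e^(2t)cos(4t) + 2K_2e^(2t)sin(4t) - K_2e^(2t)cos(4t)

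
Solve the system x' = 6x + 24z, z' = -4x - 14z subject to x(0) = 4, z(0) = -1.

x(t) = 6e^(-2t) - 2e^(-6t), z(t) = -2e^(-2t) + e^(-6t)

Coefficient matrix A = [[6, 24], [-4, -14]].
Characteristic polynomial det(A - λI) = λ^2 + 8λ + 12 = 0.
Eigenvalues λ = -6, -2.
For λ=-6: (A-λI) row 1 is [12, 24], so an eigenvector is (2, -1).
For λ=-2: (A-λI) row 1 is [8, 24], so an eigenvector is (3, -1).
General solution: c_1e^(-6t)(2,-1) + c_2e^(-2t)(3,-1).
Applying x(0)=4, z(0)=-1 gives c_1=-1, c_2=2.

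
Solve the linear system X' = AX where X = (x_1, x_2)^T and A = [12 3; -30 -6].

x_1(t) = K_1e^(3t)sin(3t) - K_2e^(3t)cos(3t), x_2(t) = -3K_1e^(3t)sin(3t) + K_1e^(3t)cos(3t) + K_2e^(3t)sin(3t) + 3K_2e^(3t)cos(3t)

Coefficient matrix A = [[12, 3], [-30, -6]].
Characteristic polynomial det(A - λI) = λ^2 - 6λ + 18 = 0.
Eigenvalues λ = 3 ± 3i (complex conjugate pair).
For λ=3+3i: an eigenvector is (0,1) - i(1,-3) = (0 - i, 1 + 3i).
A real fundamental pair from Re and Im of e^((3+3i)t)v: X_1 = e^(3t)(cos(3t)·(0,1) + sin(3t)·(1,-3)), X_2 = e^(3t)(sin(3t)·(0,1) - cos(3t)·(1,-3)).
General solution: K_1X_1 + K_2X_2.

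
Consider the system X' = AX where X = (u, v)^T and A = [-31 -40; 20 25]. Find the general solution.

u(t) = 3K_1e^(-3t)sin(4t) + K_1e^(-3t)cos(4t) + K_2e^(-3t)sin(4t) - 3K_2e^(-3t)cos(4t), v(t) = -2K_1e^(-3t)sin(4t) - K_1e^(-3t)cos(4t) - K_2e^(-3t)sin(4t) + 2K_2e^(-3t)cos(4t)

Coefficient matrix A = [[-31, -40], [20, 25]].
Characteristic polynomial det(A - λI) = λ^2 + 6λ + 25 = 0.
Eigenvalues λ = -3 ± 4i (complex conjugate pair).
For λ=-3+4i: an eigenvector is (1,-1) - i(3,-2) = (1 - 3i, -1 + 2i).
A real fundamental pair from Re and Im of e^((-3+4i)t)v: X_1 = e^(-3t)(cos(4t)·(1,-1) + sin(4t)·(3,-2)), X_2 = e^(-3t)(sin(4t)·(1,-1) - cos(4t)·(3,-2)).
General solution: K_1X_1 + K_2X_2.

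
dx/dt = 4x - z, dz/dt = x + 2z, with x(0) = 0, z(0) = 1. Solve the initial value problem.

Coefficient matrix A = [[4, -1], [1, 2]].
Characteristic polynomial det(A - λI) = λ^2 - 6λ + 9 = 0.
Single eigenvalue λ = 3 with algebraic multiplicity 2.
Eigenvector v = (-1,-1); generalized eigenvector w with (A-λI)w=v is (-3,-2).
General solution: e^(3t)[c_1·v + c_2·(t·v + w)].
Applying x(0)=0, z(0)=1 gives c_1=-3, c_2=1.

x(t) = -te^(3t), z(t) = -te^(3t) + e^(3t)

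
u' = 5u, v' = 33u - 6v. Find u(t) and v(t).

Coefficient matrix A = [[5, 0], [33, -6]].
Characteristic polynomial det(A - λI) = λ^2 + λ - 30 = 0.
Eigenvalues λ = -6, 5.
For λ=-6: (A-λI) row 1 is [11, 0], so an eigenvector is (0, 1).
For λ=5: (A-λI) row 2 is [33, -11], so an eigenvector is (1, 3).
General solution: K_1e^(-6t)(0,1) + K_2e^(5t)(1,3).

u(t) = K_2e^(5t), v(t) = K_1e^(-6t) + 3K_2e^(5t)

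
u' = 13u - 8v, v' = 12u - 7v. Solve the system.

u(t) = 2C_1e^(t) - C_2e^(5t), v(t) = 3C_1e^(t) - C_2e^(5t)

Coefficient matrix A = [[13, -8], [12, -7]].
Characteristic polynomial det(A - λI) = λ^2 - 6λ + 5 = 0.
Eigenvalues λ = 1, 5.
For λ=1: (A-λI) row 1 is [12, -8], so an eigenvector is (2, 3).
For λ=5: (A-λI) row 1 is [8, -8], so an eigenvector is (-1, -1).
General solution: C_1e^(t)(2,3) + C_2e^(5t)(-1,-1).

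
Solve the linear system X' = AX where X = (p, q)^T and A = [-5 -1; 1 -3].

Coefficient matrix A = [[-5, -1], [1, -3]].
Characteristic polynomial det(A - λI) = λ^2 + 8λ + 16 = 0.
Single eigenvalue λ = -4 with algebraic multiplicity 2.
Eigenvector v = (1,-1); generalized eigenvector w with (A-λI)w=v is (-3,2).
General solution: e^(-4t)[C_1·v + C_2·(t·v + w)].

p(t) = C_1e^(-4t) + C_2te^(-4t) - 3C_2e^(-4t), q(t) = -C_1e^(-4t) - C_2te^(-4t) + 2C_2e^(-4t)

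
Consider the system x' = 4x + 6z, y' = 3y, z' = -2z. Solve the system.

x(t) = K_1e^(4t) - K_3e^(-2t), y(t) = K_2e^(3t), z(t) = K_3e^(-2t)

Coefficient matrix A = [[4, 0, 6], [0, 3, 0], [0, 0, -2]].
det(A - λI) = 0 gives eigenvalues λ = 4, 3, -2.
For λ=4: eigenvector (1,0,0).
For λ=3: eigenvector (0,1,0).
For λ=-2: eigenvector (-1,0,1).
General solution: K_1e^(4t)(1,0,0) + K_2e^(3t)(0,1,0) + K_3e^(-2t)(-1,0,1).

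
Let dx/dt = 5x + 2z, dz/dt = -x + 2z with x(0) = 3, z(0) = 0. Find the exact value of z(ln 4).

A = [[5,2],[-1,2]]; eigenvalues λ = 3, 4.
Eigenvectors: (1,-1) for λ=3, (-2,1) for λ=4.
From the initial condition, c_1 = -3, c_2 = -3.
z(ln 4) = (-3)(4^3)(-1) + (-3)(4^4)(1) = -576.

-576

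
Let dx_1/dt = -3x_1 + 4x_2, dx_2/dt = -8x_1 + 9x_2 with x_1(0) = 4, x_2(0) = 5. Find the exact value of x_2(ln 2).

70

A = [[-3,4],[-8,9]]; eigenvalues λ = 1, 5.
Eigenvectors: (-1,-1) for λ=1, (1,2) for λ=5.
From the initial condition, c_1 = -3, c_2 = 1.
x_2(ln 2) = (-3)(2^1)(-1) + (1)(2^5)(2) = 70.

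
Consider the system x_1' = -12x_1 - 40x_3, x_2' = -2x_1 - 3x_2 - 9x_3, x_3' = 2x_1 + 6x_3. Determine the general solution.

Coefficient matrix A = [[-12, 0, -40], [-2, -3, -9], [2, 0, 6]].
det(A - λI) = 0 gives eigenvalues λ = -3, -4, -2.
For λ=-3: eigenvector (0,1,0).
For λ=-4: eigenvector (5,1,-1).
For λ=-2: eigenvector (-4,-1,1).
General solution: C_1e^(-3t)(0,1,0) + C_2e^(-4t)(5,1,-1) + C_3e^(-2t)(-4,-1,1).

x_1(t) = 5C_2e^(-4t) - 4C_3e^(-2t), x_2(t) = C_1e^(-3t) + C_2e^(-4t) - C_3e^(-2t), x_3(t) = -C_2e^(-4t) + C_3e^(-2t)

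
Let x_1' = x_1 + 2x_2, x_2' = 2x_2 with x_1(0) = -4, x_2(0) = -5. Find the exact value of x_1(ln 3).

-72

A = [[1,2],[0,2]]; eigenvalues λ = 1, 2.
Eigenvectors: (-1,0) for λ=1, (-2,-1) for λ=2.
From the initial condition, c_1 = -6, c_2 = 5.
x_1(ln 3) = (-6)(3^1)(-1) + (5)(3^2)(-2) = -72.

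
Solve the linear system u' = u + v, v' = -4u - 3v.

Coefficient matrix A = [[1, 1], [-4, -3]].
Characteristic polynomial det(A - λI) = λ^2 + 2λ + 1 = 0.
Single eigenvalue λ = -1 with algebraic multiplicity 2.
Eigenvector v = (1,-2); generalized eigenvector w with (A-λI)w=v is (-1,3).
General solution: e^(-t)[c_1·v + c_2·(t·v + w)].

u(t) = c_1e^(-t) + c_2te^(-t) - c_2e^(-t), v(t) = -2c_1e^(-t) - 2c_2te^(-t) + 3c_2e^(-t)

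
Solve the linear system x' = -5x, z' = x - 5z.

x(t) = -K_2e^(-5t), z(t) = -K_1e^(-5t) - K_2te^(-5t) - 2K_2e^(-5t)

Coefficient matrix A = [[-5, 0], [1, -5]].
Characteristic polynomial det(A - λI) = λ^2 + 10λ + 25 = 0.
Single eigenvalue λ = -5 with algebraic multiplicity 2.
Eigenvector v = (0,-1); generalized eigenvector w with (A-λI)w=v is (-1,-2).
General solution: e^(-5t)[K_1·v + K_2·(t·v + w)].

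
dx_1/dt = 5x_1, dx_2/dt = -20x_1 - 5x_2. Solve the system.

x_1(t) = K_2e^(5t), x_2(t) = K_1e^(-5t) - 2K_2e^(5t)

Coefficient matrix A = [[5, 0], [-20, -5]].
Characteristic polynomial det(A - λI) = λ^2 - 25 = 0.
Eigenvalues λ = -5, 5.
For λ=-5: (A-λI) row 1 is [10, 0], so an eigenvector is (0, 1).
For λ=5: (A-λI) row 2 is [-20, -10], so an eigenvector is (1, -2).
General solution: K_1e^(-5t)(0,1) + K_2e^(5t)(1,-2).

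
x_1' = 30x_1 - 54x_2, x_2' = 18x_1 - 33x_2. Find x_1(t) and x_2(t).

Coefficient matrix A = [[30, -54], [18, -33]].
Characteristic polynomial det(A - λI) = λ^2 + 3λ - 18 = 0.
Eigenvalues λ = 3, -6.
For λ=3: (A-λI) row 1 is [27, -54], so an eigenvector is (-2, -1).
For λ=-6: (A-λI) row 1 is [36, -54], so an eigenvector is (3, 2).
General solution: C_1e^(3t)(-2,-1) + C_2e^(-6t)(3,2).

x_1(t) = -2C_1e^(3t) + 3C_2e^(-6t), x_2(t) = -C_1e^(3t) + 2C_2e^(-6t)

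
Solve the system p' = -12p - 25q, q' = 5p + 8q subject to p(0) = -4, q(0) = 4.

p(t) = -12e^(-2t)sin(5t) - 4e^(-2t)cos(5t), q(t) = 4e^(-2t)sin(5t) + 4e^(-2t)cos(5t)

Coefficient matrix A = [[-12, -25], [5, 8]].
Characteristic polynomial det(A - λI) = λ^2 + 4λ + 29 = 0.
Eigenvalues λ = -2 ± 5i (complex conjugate pair).
For λ=-2+5i: an eigenvector is (-1,0) - i(2,-1) = (-1 - 2i, 0 + i).
A real fundamental pair from Re and Im of e^((-2+5i)t)v: X_1 = e^(-2t)(cos(5t)·(-1,0) + sin(5t)·(2,-1)), X_2 = e^(-2t)(sin(5t)·(-1,0) - cos(5t)·(2,-1)).
General solution: C_1X_1 + C_2X_2.
Applying p(0)=-4, q(0)=4 gives C_1=-4, C_2=4.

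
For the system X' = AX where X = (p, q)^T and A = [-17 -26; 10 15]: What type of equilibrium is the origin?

A = [[-17,-26],[10,15]]; det(A-λI) = λ^2 + 2λ + 5.
λ = -1 ± 2i: negative real part.

stable spiral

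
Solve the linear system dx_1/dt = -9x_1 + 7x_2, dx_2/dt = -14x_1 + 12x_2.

x_1(t) = -c_1e^(5t) + c_2e^(-2t), x_2(t) = -2c_1e^(5t) + c_2e^(-2t)

Coefficient matrix A = [[-9, 7], [-14, 12]].
Characteristic polynomial det(A - λI) = λ^2 - 3λ - 10 = 0.
Eigenvalues λ = 5, -2.
For λ=5: (A-λI) row 1 is [-14, 7], so an eigenvector is (-1, -2).
For λ=-2: (A-λI) row 1 is [-7, 7], so an eigenvector is (1, 1).
General solution: c_1e^(5t)(-1,-2) + c_2e^(-2t)(1,1).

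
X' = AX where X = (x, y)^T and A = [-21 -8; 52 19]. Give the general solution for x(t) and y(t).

x(t) = C_1e^(-t)sin(4t) + C_1e^(-t)cos(4t) + C_2e^(-t)sin(4t) - C_2e^(-t)cos(4t), y(t) = -2C_1e^(-t)sin(4t) - 3C_1e^(-t)cos(4t) - 3C_2e^(-t)sin(4t) + 2C_2e^(-t)cos(4t)

Coefficient matrix A = [[-21, -8], [52, 19]].
Characteristic polynomial det(A - λI) = λ^2 + 2λ + 17 = 0.
Eigenvalues λ = -1 ± 4i (complex conjugate pair).
For λ=-1+4i: an eigenvector is (1,-3) - i(1,-2) = (1 - i, -3 + 2i).
A real fundamental pair from Re and Im of e^((-1+4i)t)v: X_1 = e^(-t)(cos(4t)·(1,-3) + sin(4t)·(1,-2)), X_2 = e^(-t)(sin(4t)·(1,-3) - cos(4t)·(1,-2)).
General solution: C_1X_1 + C_2X_2.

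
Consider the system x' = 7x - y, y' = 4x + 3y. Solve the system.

x(t) = -K_1e^(5t) - K_2te^(5t) - K_2e^(5t), y(t) = -2K_1e^(5t) - 2K_2te^(5t) - K_2e^(5t)

Coefficient matrix A = [[7, -1], [4, 3]].
Characteristic polynomial det(A - λI) = λ^2 - 10λ + 25 = 0.
Single eigenvalue λ = 5 with algebraic multiplicity 2.
Eigenvector v = (-1,-2); generalized eigenvector w with (A-λI)w=v is (-1,-1).
General solution: e^(5t)[K_1·v + K_2·(t·v + w)].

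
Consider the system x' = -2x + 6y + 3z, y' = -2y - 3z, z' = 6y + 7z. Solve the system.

x(t) = c_1e^(-2t) + c_2e^(t), y(t) = c_2e^(t) - c_3e^(4t), z(t) = -c_2e^(t) + 2c_3e^(4t)

Coefficient matrix A = [[-2, 6, 3], [0, -2, -3], [0, 6, 7]].
det(A - λI) = 0 gives eigenvalues λ = -2, 1, 4.
For λ=-2: eigenvector (1,0,0).
For λ=1: eigenvector (1,1,-1).
For λ=4: eigenvector (0,-1,2).
General solution: c_1e^(-2t)(1,0,0) + c_2e^(t)(1,1,-1) + c_3e^(4t)(0,-1,2).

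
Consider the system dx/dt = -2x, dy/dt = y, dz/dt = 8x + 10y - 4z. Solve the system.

Coefficient matrix A = [[-2, 0, 0], [0, 1, 0], [8, 10, -4]].
det(A - λI) = 0 gives eigenvalues λ = -2, 1, -4.
For λ=-2: eigenvector (1,0,4).
For λ=1: eigenvector (0,1,2).
For λ=-4: eigenvector (0,0,1).
General solution: c_1e^(-2t)(1,0,4) + c_2e^(t)(0,1,2) + c_3e^(-4t)(0,0,1).

x(t) = c_1e^(-2t), y(t) = c_2e^(t), z(t) = 4c_1e^(-2t) + 2c_2e^(t) + c_3e^(-4t)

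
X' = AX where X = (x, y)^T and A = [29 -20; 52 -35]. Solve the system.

x(t) = c_1e^(-3t)sin(4t) + 2c_1e^(-3t)cos(4t) + 2c_2e^(-3t)sin(4t) - c_2e^(-3t)cos(4t), y(t) = 2c_1e^(-3t)sin(4t) + 3c_1e^(-3t)cos(4t) + 3c_2e^(-3t)sin(4t) - 2c_2e^(-3t)cos(4t)

Coefficient matrix A = [[29, -20], [52, -35]].
Characteristic polynomial det(A - λI) = λ^2 + 6λ + 25 = 0.
Eigenvalues λ = -3 ± 4i (complex conjugate pair).
For λ=-3+4i: an eigenvector is (2,3) - i(1,2) = (2 - i, 3 - 2i).
A real fundamental pair from Re and Im of e^((-3+4i)t)v: X_1 = e^(-3t)(cos(4t)·(2,3) + sin(4t)·(1,2)), X_2 = e^(-3t)(sin(4t)·(2,3) - cos(4t)·(1,2)).
General solution: c_1X_1 + c_2X_2.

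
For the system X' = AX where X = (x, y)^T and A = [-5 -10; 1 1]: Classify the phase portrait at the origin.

stable spiral

A = [[-5,-10],[1,1]]; det(A-λI) = λ^2 + 4λ + 5.
λ = -2 ± i: negative real part.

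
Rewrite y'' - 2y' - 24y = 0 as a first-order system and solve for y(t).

Let x_1 = y, x_2 = y'. Then x_1' = x_2 and x_2' = 24x_1 + 2x_2.
A = [[0,1],[24,2]]; det(A-λI) = λ^2 - 2λ - 24.
Eigenvalues λ = -4, 6 with eigenvectors (1,-4), (1,6).

y(t) = K_1e^(-4t) + K_2e^(6t)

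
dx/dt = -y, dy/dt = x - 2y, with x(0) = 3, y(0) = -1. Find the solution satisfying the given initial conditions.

Coefficient matrix A = [[0, -1], [1, -2]].
Characteristic polynomial det(A - λI) = λ^2 + 2λ + 1 = 0.
Single eigenvalue λ = -1 with algebraic multiplicity 2.
Eigenvector v = (1,1); generalized eigenvector w with (A-λI)w=v is (3,2).
General solution: e^(-t)[c_1·v + c_2·(t·v + w)].
Applying x(0)=3, y(0)=-1 gives c_1=-9, c_2=4.

x(t) = 4te^(-t) + 3e^(-t), y(t) = 4te^(-t) - e^(-t)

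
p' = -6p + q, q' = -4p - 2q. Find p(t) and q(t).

Coefficient matrix A = [[-6, 1], [-4, -2]].
Characteristic polynomial det(A - λI) = λ^2 + 8λ + 16 = 0.
Single eigenvalue λ = -4 with algebraic multiplicity 2.
Eigenvector v = (-1,-2); generalized eigenvector w with (A-λI)w=v is (-1,-3).
General solution: e^(-4t)[K_1·v + K_2·(t·v + w)].

p(t) = -K_1e^(-4t) - K_2te^(-4t) - K_2e^(-4t), q(t) = -2K_1e^(-4t) - 2K_2te^(-4t) - 3K_2e^(-4t)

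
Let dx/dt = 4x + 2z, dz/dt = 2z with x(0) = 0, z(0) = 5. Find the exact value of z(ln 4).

80

A = [[4,2],[0,2]]; eigenvalues λ = 4, 2.
Eigenvectors: (1,0) for λ=4, (-1,1) for λ=2.
From the initial condition, c_1 = 5, c_2 = 5.
z(ln 4) = (5)(4^4)(0) + (5)(4^2)(1) = 80.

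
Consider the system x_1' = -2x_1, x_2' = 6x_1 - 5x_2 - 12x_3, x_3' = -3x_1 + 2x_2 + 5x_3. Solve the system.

x_1(t) = C_3e^(-2t), x_2(t) = -2C_1e^(t) + 3C_2e^(-t) - 2C_3e^(-2t), x_3(t) = C_1e^(t) - C_2e^(-t) + C_3e^(-2t)

Coefficient matrix A = [[-2, 0, 0], [6, -5, -12], [-3, 2, 5]].
det(A - λI) = 0 gives eigenvalues λ = 1, -1, -2.
For λ=1: eigenvector (0,-2,1).
For λ=-1: eigenvector (0,3,-1).
For λ=-2: eigenvector (1,-2,1).
General solution: C_1e^(t)(0,-2,1) + C_2e^(-t)(0,3,-1) + C_3e^(-2t)(1,-2,1).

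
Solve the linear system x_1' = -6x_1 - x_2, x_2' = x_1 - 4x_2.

Coefficient matrix A = [[-6, -1], [1, -4]].
Characteristic polynomial det(A - λI) = λ^2 + 10λ + 25 = 0.
Single eigenvalue λ = -5 with algebraic multiplicity 2.
Eigenvector v = (-1,1); generalized eigenvector w with (A-λI)w=v is (-2,3).
General solution: e^(-5t)[c_1·v + c_2·(t·v + w)].

x_1(t) = -c_1e^(-5t) - c_2te^(-5t) - 2c_2e^(-5t), x_2(t) = c_1e^(-5t) + c_2te^(-5t) + 3c_2e^(-5t)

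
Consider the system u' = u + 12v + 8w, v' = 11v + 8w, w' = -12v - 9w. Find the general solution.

Coefficient matrix A = [[1, 12, 8], [0, 11, 8], [0, -12, -9]].
det(A - λI) = 0 gives eigenvalues λ = 1, 3, -1.
For λ=1: eigenvector (1,0,0).
For λ=3: eigenvector (2,1,-1).
For λ=-1: eigenvector (0,-2,3).
General solution: C_1e^(t)(1,0,0) + C_2e^(3t)(2,1,-1) + C_3e^(-t)(0,-2,3).

u(t) = C_1e^(t) + 2C_2e^(3t), v(t) = C_2e^(3t) - 2C_3e^(-t), w(t) = -C_2e^(3t) + 3C_3e^(-t)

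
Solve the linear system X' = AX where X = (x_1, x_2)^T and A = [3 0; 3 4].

Coefficient matrix A = [[3, 0], [3, 4]].
Characteristic polynomial det(A - λI) = λ^2 - 7λ + 12 = 0.
Eigenvalues λ = 3, 4.
For λ=3: (A-λI) row 2 is [3, 1], so an eigenvector is (-1, 3).
For λ=4: (A-λI) row 1 is [-1, 0], so an eigenvector is (0, 1).
General solution: c_1e^(3t)(-1,3) + c_2e^(4t)(0,1).

x_1(t) = -c_1e^(3t), x_2(t) = 3c_1e^(3t) + c_2e^(4t)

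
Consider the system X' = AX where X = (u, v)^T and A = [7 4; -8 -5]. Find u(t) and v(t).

u(t) = -C_1e^(3t) - C_2e^(-t), v(t) = C_1e^(3t) + 2C_2e^(-t)

Coefficient matrix A = [[7, 4], [-8, -5]].
Characteristic polynomial det(A - λI) = λ^2 - 2λ - 3 = 0.
Eigenvalues λ = 3, -1.
For λ=3: (A-λI) row 1 is [4, 4], so an eigenvector is (-1, 1).
For λ=-1: (A-λI) row 1 is [8, 4], so an eigenvector is (-1, 2).
General solution: C_1e^(3t)(-1,1) + C_2e^(-t)(-1,2).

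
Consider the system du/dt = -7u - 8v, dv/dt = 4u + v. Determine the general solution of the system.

u(t) = -C_1e^(-3t)sin(4t) - C_1e^(-3t)cos(4t) - C_2e^(-3t)sin(4t) + C_2e^(-3t)cos(4t), v(t) = C_1e^(-3t)cos(4t) + C_2e^(-3t)sin(4t)

Coefficient matrix A = [[-7, -8], [4, 1]].
Characteristic polynomial det(A - λI) = λ^2 + 6λ + 25 = 0.
Eigenvalues λ = -3 ± 4i (complex conjugate pair).
For λ=-3+4i: an eigenvector is (-1,1) - i(-1,0) = (-1 + i, 1).
A real fundamental pair from Re and Im of e^((-3+4i)t)v: X_1 = e^(-3t)(cos(4t)·(-1,1) + sin(4t)·(-1,0)), X_2 = e^(-3t)(sin(4t)·(-1,1) - cos(4t)·(-1,0)).
General solution: C_1X_1 + C_2X_2.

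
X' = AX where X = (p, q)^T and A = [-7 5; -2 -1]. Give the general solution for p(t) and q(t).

p(t) = -c_1e^(-4t)sin(t) + 2c_1e^(-4t)cos(t) + 2c_2e^(-4t)sin(t) + c_2e^(-4t)cos(t), q(t) = -c_1e^(-4t)sin(t) + c_1e^(-4t)cos(t) + c_2e^(-4t)sin(t) + c_2e^(-4t)cos(t)

Coefficient matrix A = [[-7, 5], [-2, -1]].
Characteristic polynomial det(A - λI) = λ^2 + 8λ + 17 = 0.
Eigenvalues λ = -4 ± i (complex conjugate pair).
For λ=-4+i: an eigenvector is (2,1) - i(-1,-1) = (2 + i, 1 + i).
A real fundamental pair from Re and Im of e^((-4+i)t)v: X_1 = e^(-4t)(cos(t)·(2,1) + sin(t)·(-1,-1)), X_2 = e^(-4t)(sin(t)·(2,1) - cos(t)·(-1,-1)).
General solution: c_1X_1 + c_2X_2.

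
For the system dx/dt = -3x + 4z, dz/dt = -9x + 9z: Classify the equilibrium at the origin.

A = [[-3,4],[-9,9]]; det(A-λI) = λ^2 - 6λ + 9.
repeated λ = 3 with a single eigenvector.

unstable improper node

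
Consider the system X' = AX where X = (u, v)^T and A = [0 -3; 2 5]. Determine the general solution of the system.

Coefficient matrix A = [[0, -3], [2, 5]].
Characteristic polynomial det(A - λI) = λ^2 - 5λ + 6 = 0.
Eigenvalues λ = 2, 3.
For λ=2: (A-λI) row 1 is [-2, -3], so an eigenvector is (-3, 2).
For λ=3: (A-λI) row 1 is [-3, -3], so an eigenvector is (1, -1).
General solution: K_1e^(2t)(-3,2) + K_2e^(3t)(1,-1).

u(t) = -3K_1e^(2t) + K_2e^(3t), v(t) = 2K_1e^(2t) - K_2e^(3t)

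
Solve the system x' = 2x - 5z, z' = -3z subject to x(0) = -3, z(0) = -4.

x(t) = e^(2t) - 4e^(-3t), z(t) = -4e^(-3t)

Coefficient matrix A = [[2, -5], [0, -3]].
Characteristic polynomial det(A - λI) = λ^2 + λ - 6 = 0.
Eigenvalues λ = -3, 2.
For λ=-3: (A-λI) row 1 is [5, -5], so an eigenvector is (-1, -1).
For λ=2: (A-λI) row 1 is [0, -5], so an eigenvector is (1, 0).
General solution: C_1e^(-3t)(-1,-1) + C_2e^(2t)(1,0).
Applying x(0)=-3, z(0)=-4 gives C_1=4, C_2=1.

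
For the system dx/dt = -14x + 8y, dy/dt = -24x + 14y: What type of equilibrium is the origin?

saddle

A = [[-14,8],[-24,14]]; det(A-λI) = λ^2 - 4.
λ = 2, -2: opposite signs.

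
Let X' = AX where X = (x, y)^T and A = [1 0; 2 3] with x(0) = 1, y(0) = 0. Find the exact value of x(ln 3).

3

A = [[1,0],[2,3]]; eigenvalues λ = 1, 3.
Eigenvectors: (-1,1) for λ=1, (0,1) for λ=3.
From the initial condition, c_1 = -1, c_2 = 1.
x(ln 3) = (-1)(3^1)(-1) + (1)(3^3)(0) = 3.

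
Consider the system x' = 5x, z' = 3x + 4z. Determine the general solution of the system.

Coefficient matrix A = [[5, 0], [3, 4]].
Characteristic polynomial det(A - λI) = λ^2 - 9λ + 20 = 0.
Eigenvalues λ = 4, 5.
For λ=4: (A-λI) row 1 is [1, 0], so an eigenvector is (0, -1).
For λ=5: (A-λI) row 2 is [3, -1], so an eigenvector is (-1, -3).
General solution: C_1e^(4t)(0,-1) + C_2e^(5t)(-1,-3).

x(t) = -C_2e^(5t), z(t) = -C_1e^(4t) - 3C_2e^(5t)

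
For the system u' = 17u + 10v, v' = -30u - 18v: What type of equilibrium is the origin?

A = [[17,10],[-30,-18]]; det(A-λI) = λ^2 + λ - 6.
λ = -3, 2: opposite signs.

saddle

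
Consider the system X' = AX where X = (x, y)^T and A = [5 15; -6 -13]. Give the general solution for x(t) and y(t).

Coefficient matrix A = [[5, 15], [-6, -13]].
Characteristic polynomial det(A - λI) = λ^2 + 8λ + 25 = 0.
Eigenvalues λ = -4 ± 3i (complex conjugate pair).
For λ=-4+3i: an eigenvector is (2,-1) - i(1,-1) = (2 - i, -1 + i).
A real fundamental pair from Re and Im of e^((-4+3i)t)v: X_1 = e^(-4t)(cos(3t)·(2,-1) + sin(3t)·(1,-1)), X_2 = e^(-4t)(sin(3t)·(2,-1) - cos(3t)·(1,-1)).
General solution: c_1X_1 + c_2X_2.

x(t) = c_1e^(-4t)sin(3t) + 2c_1e^(-4t)cos(3t) + 2c_2e^(-4t)sin(3t) - c_2e^(-4t)cos(3t), y(t) = -c_1e^(-4t)sin(3t) - c_1e^(-4t)cos(3t) - c_2e^(-4t)sin(3t) + c_2e^(-4t)cos(3t)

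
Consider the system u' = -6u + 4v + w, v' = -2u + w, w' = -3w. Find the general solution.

Coefficient matrix A = [[-6, 4, 1], [-2, 0, 1], [0, 0, -3]].
det(A - λI) = 0 gives eigenvalues λ = -2, -4, -3.
For λ=-2: eigenvector (-1,-1,0).
For λ=-4: eigenvector (2,1,0).
For λ=-3: eigenvector (-1,-1,1).
General solution: c_1e^(-2t)(-1,-1,0) + c_2e^(-4t)(2,1,0) + c_3e^(-3t)(-1,-1,1).

u(t) = -c_1e^(-2t) + 2c_2e^(-4t) - c_3e^(-3t), v(t) = -c_1e^(-2t) + c_2e^(-4t) - c_3e^(-3t), w(t) = c_3e^(-3t)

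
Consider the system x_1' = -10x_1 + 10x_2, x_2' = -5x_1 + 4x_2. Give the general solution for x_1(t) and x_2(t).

x_1(t) = 3K_1e^(-3t)sin(t) + K_1e^(-3t)cos(t) + K_2e^(-3t)sin(t) - 3K_2e^(-3t)cos(t), x_2(t) = 2K_1e^(-3t)sin(t) + K_1e^(-3t)cos(t) + K_2e^(-3t)sin(t) - 2K_2e^(-3t)cos(t)

Coefficient matrix A = [[-10, 10], [-5, 4]].
Characteristic polynomial det(A - λI) = λ^2 + 6λ + 10 = 0.
Eigenvalues λ = -3 ± i (complex conjugate pair).
For λ=-3+i: an eigenvector is (1,1) - i(3,2) = (1 - 3i, 1 - 2i).
A real fundamental pair from Re and Im of e^((-3+i)t)v: X_1 = e^(-3t)(cos(t)·(1,1) + sin(t)·(3,2)), X_2 = e^(-3t)(sin(t)·(1,1) - cos(t)·(3,2)).
General solution: K_1X_1 + K_2X_2.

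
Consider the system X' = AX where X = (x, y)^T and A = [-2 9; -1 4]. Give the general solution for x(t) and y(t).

Coefficient matrix A = [[-2, 9], [-1, 4]].
Characteristic polynomial det(A - λI) = λ^2 - 2λ + 1 = 0.
Single eigenvalue λ = 1 with algebraic multiplicity 2.
Eigenvector v = (-3,-1); generalized eigenvector w with (A-λI)w=v is (1,0).
General solution: e^(t)[K_1·v + K_2·(t·v + w)].

x(t) = -3K_1e^(t) - 3K_2te^(t) + K_2e^(t), y(t) = -K_1e^(t) - K_2te^(t)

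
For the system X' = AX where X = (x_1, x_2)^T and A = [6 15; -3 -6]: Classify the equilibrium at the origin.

center

A = [[6,15],[-3,-6]]; det(A-λI) = λ^2 + 9.
λ = 0 ± 3i: zero real part.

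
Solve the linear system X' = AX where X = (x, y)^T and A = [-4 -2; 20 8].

Coefficient matrix A = [[-4, -2], [20, 8]].
Characteristic polynomial det(A - λI) = λ^2 - 4λ + 8 = 0.
Eigenvalues λ = 2 ± 2i (complex conjugate pair).
For λ=2+2i: an eigenvector is (0,1) - i(-1,3) = (0 + i, 1 - 3i).
A real fundamental pair from Re and Im of e^((2+2i)t)v: X_1 = e^(2t)(cos(2t)·(0,1) + sin(2t)·(-1,3)), X_2 = e^(2t)(sin(2t)·(0,1) - cos(2t)·(-1,3)).
General solution: K_1X_1 + K_2X_2.

x(t) = -K_1e^(2t)sin(2t) + K_2e^(2t)cos(2t), y(t) = 3K_1e^(2t)sin(2t) + K_1e^(2t)cos(2t) + K_2e^(2t)sin(2t) - 3K_2e^(2t)cos(2t)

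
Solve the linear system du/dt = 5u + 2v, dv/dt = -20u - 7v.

Coefficient matrix A = [[5, 2], [-20, -7]].
Characteristic polynomial det(A - λI) = λ^2 + 2λ + 5 = 0.
Eigenvalues λ = -1 ± 2i (complex conjugate pair).
For λ=-1+2i: an eigenvector is (0,1) - i(1,-3) = (0 - i, 1 + 3i).
A real fundamental pair from Re and Im of e^((-1+2i)t)v: X_1 = e^(-t)(cos(2t)·(0,1) + sin(2t)·(1,-3)), X_2 = e^(-t)(sin(2t)·(0,1) - cos(2t)·(1,-3)).
General solution: C_1X_1 + C_2X_2.

u(t) = C_1e^(-t)sin(2t) - C_2e^(-t)cos(2t), v(t) = -3C_1e^(-t)sin(2t) + C_1e^(-t)cos(2t) + C_2e^(-t)sin(2t) + 3C_2e^(-t)cos(2t)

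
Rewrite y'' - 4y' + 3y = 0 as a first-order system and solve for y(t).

y(t) = K_1e^(t) + K_2e^(3t)

Let x_1 = y, x_2 = y'. Then x_1' = x_2 and x_2' = -3x_1 + 4x_2.
A = [[0,1],[-3,4]]; det(A-λI) = λ^2 - 4λ + 3.
Eigenvalues λ = 1, 3 with eigenvectors (1,1), (1,3).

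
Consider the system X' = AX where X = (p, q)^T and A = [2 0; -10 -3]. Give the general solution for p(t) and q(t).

p(t) = -C_1e^(2t), q(t) = 2C_1e^(2t) + C_2e^(-3t)

Coefficient matrix A = [[2, 0], [-10, -3]].
Characteristic polynomial det(A - λI) = λ^2 + λ - 6 = 0.
Eigenvalues λ = 2, -3.
For λ=2: (A-λI) row 2 is [-10, -5], so an eigenvector is (-1, 2).
For λ=-3: (A-λI) row 1 is [5, 0], so an eigenvector is (0, 1).
General solution: C_1e^(2t)(-1,2) + C_2e^(-3t)(0,1).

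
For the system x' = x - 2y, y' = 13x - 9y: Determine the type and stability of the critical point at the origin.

A = [[1,-2],[13,-9]]; det(A-λI) = λ^2 + 8λ + 17.
λ = -4 ± i: negative real part.

stable spiral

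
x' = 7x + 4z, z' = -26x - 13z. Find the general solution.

x(t) = c_1e^(-3t)sin(2t) + c_1e^(-3t)cos(2t) + c_2e^(-3t)sin(2t) - c_2e^(-3t)cos(2t), z(t) = -3c_1e^(-3t)sin(2t) - 2c_1e^(-3t)cos(2t) - 2c_2e^(-3t)sin(2t) + 3c_2e^(-3t)cos(2t)

Coefficient matrix A = [[7, 4], [-26, -13]].
Characteristic polynomial det(A - λI) = λ^2 + 6λ + 13 = 0.
Eigenvalues λ = -3 ± 2i (complex conjugate pair).
For λ=-3+2i: an eigenvector is (1,-2) - i(1,-3) = (1 - i, -2 + 3i).
A real fundamental pair from Re and Im of e^((-3+2i)t)v: X_1 = e^(-3t)(cos(2t)·(1,-2) + sin(2t)·(1,-3)), X_2 = e^(-3t)(sin(2t)·(1,-2) - cos(2t)·(1,-3)).
General solution: c_1X_1 + c_2X_2.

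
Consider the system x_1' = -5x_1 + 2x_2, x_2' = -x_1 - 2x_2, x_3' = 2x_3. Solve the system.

x_1(t) = 2C_1e^(-4t) + C_3e^(-3t), x_2(t) = C_1e^(-4t) + C_3e^(-3t), x_3(t) = C_2e^(2t)

Coefficient matrix A = [[-5, 2, 0], [-1, -2, 0], [0, 0, 2]].
det(A - λI) = 0 gives eigenvalues λ = -4, 2, -3.
For λ=-4: eigenvector (2,1,0).
For λ=2: eigenvector (0,0,1).
For λ=-3: eigenvector (1,1,0).
General solution: C_1e^(-4t)(2,1,0) + C_2e^(2t)(0,0,1) + C_3e^(-3t)(1,1,0).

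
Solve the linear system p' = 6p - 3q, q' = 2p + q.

Coefficient matrix A = [[6, -3], [2, 1]].
Characteristic polynomial det(A - λI) = λ^2 - 7λ + 12 = 0.
Eigenvalues λ = 3, 4.
For λ=3: (A-λI) row 1 is [3, -3], so an eigenvector is (-1, -1).
For λ=4: (A-λI) row 1 is [2, -3], so an eigenvector is (-3, -2).
General solution: c_1e^(3t)(-1,-1) + c_2e^(4t)(-3,-2).

p(t) = -c_1e^(3t) - 3c_2e^(4t), q(t) = -c_1e^(3t) - 2c_2e^(4t)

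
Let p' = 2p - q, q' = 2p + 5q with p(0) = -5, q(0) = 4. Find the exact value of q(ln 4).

A = [[2,-1],[2,5]]; eigenvalues λ = 4, 3.
Eigenvectors: (-1,2) for λ=4, (-1,1) for λ=3.
From the initial condition, c_1 = -1, c_2 = 6.
q(ln 4) = (-1)(4^4)(2) + (6)(4^3)(1) = -128.

-128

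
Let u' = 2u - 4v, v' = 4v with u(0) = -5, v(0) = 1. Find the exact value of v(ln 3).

81

A = [[2,-4],[0,4]]; eigenvalues λ = 2, 4.
Eigenvectors: (-1,0) for λ=2, (-2,1) for λ=4.
From the initial condition, c_1 = 3, c_2 = 1.
v(ln 3) = (3)(3^2)(0) + (1)(3^4)(1) = 81.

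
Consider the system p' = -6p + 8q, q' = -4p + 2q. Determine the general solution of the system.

p(t) = -C_1e^(-2t)sin(4t) + C_1e^(-2t)cos(4t) + C_2e^(-2t)sin(4t) + C_2e^(-2t)cos(4t), q(t) = -C_1e^(-2t)sin(4t) + C_2e^(-2t)cos(4t)

Coefficient matrix A = [[-6, 8], [-4, 2]].
Characteristic polynomial det(A - λI) = λ^2 + 4λ + 20 = 0.
Eigenvalues λ = -2 ± 4i (complex conjugate pair).
For λ=-2+4i: an eigenvector is (1,0) - i(-1,-1) = (1 + i, 0 + i).
A real fundamental pair from Re and Im of e^((-2+4i)t)v: X_1 = e^(-2t)(cos(4t)·(1,0) + sin(4t)·(-1,-1)), X_2 = e^(-2t)(sin(4t)·(1,0) - cos(4t)·(-1,-1)).
General solution: C_1X_1 + C_2X_2.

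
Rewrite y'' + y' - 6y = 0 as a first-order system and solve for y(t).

Let x_1 = y, x_2 = y'. Then x_1' = x_2 and x_2' = 6x_1 - x_2.
A = [[0,1],[6,-1]]; det(A-λI) = λ^2 + λ - 6.
Eigenvalues λ = 2, -3 with eigenvectors (1,2), (1,-3).

y(t) = K_1e^(2t) + K_2e^(-3t)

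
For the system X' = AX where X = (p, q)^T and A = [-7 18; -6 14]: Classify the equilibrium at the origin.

unstable node

A = [[-7,18],[-6,14]]; det(A-λI) = λ^2 - 7λ + 10.
λ = 5, 2: both positive.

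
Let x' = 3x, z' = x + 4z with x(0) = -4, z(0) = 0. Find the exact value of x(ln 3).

-108

A = [[3,0],[1,4]]; eigenvalues λ = 3, 4.
Eigenvectors: (1,-1) for λ=3, (0,-1) for λ=4.
From the initial condition, c_1 = -4, c_2 = 4.
x(ln 3) = (-4)(3^3)(1) + (4)(3^4)(0) = -108.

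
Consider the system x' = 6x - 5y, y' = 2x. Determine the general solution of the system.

Coefficient matrix A = [[6, -5], [2, 0]].
Characteristic polynomial det(A - λI) = λ^2 - 6λ + 10 = 0.
Eigenvalues λ = 3 ± i (complex conjugate pair).
For λ=3+i: an eigenvector is (1,1) - i(-2,-1) = (1 + 2i, 1 + i).
A real fundamental pair from Re and Im of e^((3+i)t)v: X_1 = e^(3t)(cos(t)·(1,1) + sin(t)·(-2,-1)), X_2 = e^(3t)(sin(t)·(1,1) - cos(t)·(-2,-1)).
General solution: c_1X_1 + c_2X_2.

x(t) = -2c_1e^(3t)sin(t) + c_1e^(3t)cos(t) + c_2e^(3t)sin(t) + 2c_2e^(3t)cos(t), y(t) = -c_1e^(3t)sin(t) + c_1e^(3t)cos(t) + c_2e^(3t)sin(t) + c_2e^(3t)cos(t)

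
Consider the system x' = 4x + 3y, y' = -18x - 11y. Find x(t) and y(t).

x(t) = C_1e^(-5t) - C_2e^(-2t), y(t) = -3C_1e^(-5t) + 2C_2e^(-2t)

Coefficient matrix A = [[4, 3], [-18, -11]].
Characteristic polynomial det(A - λI) = λ^2 + 7λ + 10 = 0.
Eigenvalues λ = -5, -2.
For λ=-5: (A-λI) row 1 is [9, 3], so an eigenvector is (1, -3).
For λ=-2: (A-λI) row 1 is [6, 3], so an eigenvector is (-1, 2).
General solution: C_1e^(-5t)(1,-3) + C_2e^(-2t)(-1,2).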